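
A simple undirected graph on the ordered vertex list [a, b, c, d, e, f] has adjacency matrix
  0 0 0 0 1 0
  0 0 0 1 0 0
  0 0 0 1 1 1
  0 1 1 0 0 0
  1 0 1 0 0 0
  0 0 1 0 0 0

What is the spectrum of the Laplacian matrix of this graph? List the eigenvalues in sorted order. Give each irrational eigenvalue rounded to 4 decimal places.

[0, 0.3820, 0.6972, 2, 2.6180, 4.3028]

Each diagonal entry of L is the vertex degree and each off-diagonal entry is -1 where an edge is present, 0 otherwise; in the order [a, b, c, d, e, f] the diagonal is [1, 1, 3, 2, 2, 1]. Diagonalising L (or applying a numerical eigensolver to the 6x6 matrix) gives the spectrum above. The largest eigenvalue, 4.3028, is at most the vertex count 6. There is one zero in the spectrum, matching the 1 component.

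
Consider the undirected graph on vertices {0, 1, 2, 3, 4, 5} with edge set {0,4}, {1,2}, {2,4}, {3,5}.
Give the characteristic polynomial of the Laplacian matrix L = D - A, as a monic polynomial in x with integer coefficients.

x^6 - 8x^5 + 22x^4 - 24x^3 + 8x^2

Each diagonal entry of L is the vertex degree and each off-diagonal entry is -1 where an edge is present, 0 otherwise; in the order [0, 1, 2, 3, 4, 5] the diagonal is [1, 1, 2, 1, 2, 1]. Computing det(xI - L) by cofactor expansion (or equivalently via sum-over-permutations) gives x^6 - 8x^5 + 22x^4 - 24x^3 + 8x^2. Since p(0) = det(-L) = 0, x divides p(x).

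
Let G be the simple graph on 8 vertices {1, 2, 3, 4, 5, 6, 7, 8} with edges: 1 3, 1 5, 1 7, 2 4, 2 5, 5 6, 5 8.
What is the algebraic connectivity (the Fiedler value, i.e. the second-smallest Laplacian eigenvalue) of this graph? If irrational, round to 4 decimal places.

0.3187

Each diagonal entry of L is the vertex degree and each off-diagonal entry is -1 where an edge is present, 0 otherwise; in the order [1, 2, 3, 4, 5, 6, 7, 8] the diagonal is [3, 2, 1, 1, 4, 1, 1, 1]. The sorted Laplacian eigenvalues are [0, 0.3187, 0.5858, 1, 1, 2.3579, 3.4142, 5.3234]; the algebraic connectivity is the second entry, 0.3187. The eigenvalues sum to 14, which equals trace(L) = 2|E|. There is one zero in the spectrum, matching the 1 component.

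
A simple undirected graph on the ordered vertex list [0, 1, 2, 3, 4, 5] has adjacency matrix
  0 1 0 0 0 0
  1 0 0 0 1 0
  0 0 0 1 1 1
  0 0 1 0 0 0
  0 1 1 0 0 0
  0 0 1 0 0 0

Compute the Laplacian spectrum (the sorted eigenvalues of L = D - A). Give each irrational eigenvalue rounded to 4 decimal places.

Each diagonal entry of L is the vertex degree and each off-diagonal entry is -1 where an edge is present, 0 otherwise; in the order [0, 1, 2, 3, 4, 5] the diagonal is [1, 2, 3, 1, 2, 1]. Diagonalising L (or applying a numerical eigensolver to the 6x6 matrix) gives the spectrum above. By the matrix-tree theorem the graph has (1/6) * product of the nonzero eigenvalues = 1 spanning tree. The largest eigenvalue, 4.2143, is at most the vertex count 6.

[0, 0.3249, 1, 1.4608, 3, 4.2143]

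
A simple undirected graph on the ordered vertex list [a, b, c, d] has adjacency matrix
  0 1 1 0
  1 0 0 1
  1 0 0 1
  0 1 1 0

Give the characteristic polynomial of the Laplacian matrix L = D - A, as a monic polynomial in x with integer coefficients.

x^4 - 8x^3 + 20x^2 - 16x

Reading degrees in the order [a, b, c, d] gives [2, 2, 2, 2]; set D = diag(2, 2, 2, 2) and form L = D - A. Computing det(xI - L) by cofactor expansion (or equivalently via sum-over-permutations) gives x^4 - 8x^3 + 20x^2 - 16x. The coefficient of x^3 equals -trace(L) = -8, matching the sum of degrees.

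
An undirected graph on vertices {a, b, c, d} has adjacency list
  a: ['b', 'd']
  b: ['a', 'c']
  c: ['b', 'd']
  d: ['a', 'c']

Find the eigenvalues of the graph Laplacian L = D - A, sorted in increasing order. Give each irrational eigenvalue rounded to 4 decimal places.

With the vertex order [a, b, c, d], the degrees are [2, 2, 2, 2], giving D = diag(2, 2, 2, 2) and L = D - A. Diagonalising L (or applying a numerical eigensolver to the 4x4 matrix) gives the spectrum above. The single zero eigenvalue shows the graph is connected. By the matrix-tree theorem the graph has (1/4) * product of the nonzero eigenvalues = 4 spanning trees.

[0, 2, 2, 4]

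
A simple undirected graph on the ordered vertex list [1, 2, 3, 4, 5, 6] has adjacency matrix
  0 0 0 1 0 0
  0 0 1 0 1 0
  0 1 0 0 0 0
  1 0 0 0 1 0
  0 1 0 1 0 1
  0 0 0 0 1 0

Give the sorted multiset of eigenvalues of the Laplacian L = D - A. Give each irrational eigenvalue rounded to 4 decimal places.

Each diagonal entry of L is the vertex degree and each off-diagonal entry is -1 where an edge is present, 0 otherwise; in the order [1, 2, 3, 4, 5, 6] the diagonal is [1, 2, 1, 2, 3, 1]. Since every row of L sums to 0, the all-ones vector is in the kernel and 0 is an eigenvalue. The single zero eigenvalue shows the graph is connected. The eigenvalues sum to 10, which equals trace(L) = 2|E|.

[0, 0.3820, 0.6972, 2, 2.6180, 4.3028]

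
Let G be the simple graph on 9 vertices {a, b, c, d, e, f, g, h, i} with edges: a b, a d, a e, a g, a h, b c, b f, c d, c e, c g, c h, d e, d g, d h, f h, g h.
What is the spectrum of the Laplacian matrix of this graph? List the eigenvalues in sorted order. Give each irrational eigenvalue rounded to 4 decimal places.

[0, 0, 1.5536, 3.1221, 3.3269, 5, 5.5454, 6.2065, 7.2457]

Reading degrees in the order [a, b, c, d, e, f, g, h, i] gives [5, 3, 5, 5, 3, 2, 4, 5, 0]; set D = diag(5, 3, 5, 5, 3, 2, 4, 5, 0) and form L = D - A. L is symmetric positive semidefinite, so every eigenvalue is real and nonnegative. The 2 zero eigenvalues correspond to the 2 connected components. The eigenvalues sum to 32, which equals trace(L) = 2|E|.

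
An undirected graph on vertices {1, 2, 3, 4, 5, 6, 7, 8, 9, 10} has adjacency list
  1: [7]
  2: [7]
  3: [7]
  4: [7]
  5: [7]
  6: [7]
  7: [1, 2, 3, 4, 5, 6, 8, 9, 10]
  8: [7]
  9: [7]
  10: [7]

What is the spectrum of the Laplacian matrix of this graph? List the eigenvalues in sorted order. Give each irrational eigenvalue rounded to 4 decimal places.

[0, 1, 1, 1, 1, 1, 1, 1, 1, 10]

With the vertex order [1, 2, 3, 4, 5, 6, 7, 8, 9, 10], the degrees are [1, 1, 1, 1, 1, 1, 9, 1, 1, 1], giving D = diag(1, 1, 1, 1, 1, 1, 9, 1, 1, 1) and L = D - A. Diagonalising L (or applying a numerical eigensolver to the 10x10 matrix) gives the spectrum above. By the matrix-tree theorem the graph has (1/10) * product of the nonzero eigenvalues = 1 spanning tree.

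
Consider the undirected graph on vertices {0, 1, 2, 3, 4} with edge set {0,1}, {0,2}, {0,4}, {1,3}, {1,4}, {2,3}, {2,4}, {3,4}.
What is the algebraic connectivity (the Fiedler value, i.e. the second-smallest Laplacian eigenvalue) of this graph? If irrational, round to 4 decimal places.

3

Each diagonal entry of L is the vertex degree and each off-diagonal entry is -1 where an edge is present, 0 otherwise; in the order [0, 1, 2, 3, 4] the diagonal is [3, 3, 3, 3, 4]. Computing the eigenvalues of L and sorting gives [0, 3, 3, 5, 5]. The Fiedler value lambda_2 = 3 is strictly positive, so the graph is connected.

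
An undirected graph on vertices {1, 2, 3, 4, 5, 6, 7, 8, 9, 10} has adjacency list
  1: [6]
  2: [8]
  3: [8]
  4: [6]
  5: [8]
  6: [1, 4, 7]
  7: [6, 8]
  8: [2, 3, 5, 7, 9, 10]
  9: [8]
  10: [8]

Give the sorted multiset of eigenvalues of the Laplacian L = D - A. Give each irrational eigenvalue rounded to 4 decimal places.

Each diagonal entry of L is the vertex degree and each off-diagonal entry is -1 where an edge is present, 0 otherwise; in the order [1, 2, 3, 4, 5, 6, 7, 8, 9, 10] the diagonal is [1, 1, 1, 1, 1, 3, 2, 6, 1, 1]. Since every row of L sums to 0, the all-ones vector is in the kernel and 0 is an eigenvalue. The single zero eigenvalue shows the graph is connected. There is one zero in the spectrum, matching the 1 component. The eigenvalues sum to 18, which equals trace(L) = 2|E|.

[0, 0.2076, 1, 1, 1, 1, 1, 1.6797, 4.0748, 7.0378]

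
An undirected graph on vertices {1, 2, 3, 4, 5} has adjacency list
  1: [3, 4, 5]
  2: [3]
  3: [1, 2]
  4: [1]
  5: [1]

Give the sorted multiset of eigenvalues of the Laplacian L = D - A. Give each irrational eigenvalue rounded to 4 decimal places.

[0, 0.5188, 1, 2.3111, 4.1701]

With the vertex order [1, 2, 3, 4, 5], the degrees are [3, 1, 2, 1, 1], giving D = diag(3, 1, 2, 1, 1) and L = D - A. Since every row of L sums to 0, the all-ones vector is in the kernel and 0 is an eigenvalue. The single zero eigenvalue shows the graph is connected.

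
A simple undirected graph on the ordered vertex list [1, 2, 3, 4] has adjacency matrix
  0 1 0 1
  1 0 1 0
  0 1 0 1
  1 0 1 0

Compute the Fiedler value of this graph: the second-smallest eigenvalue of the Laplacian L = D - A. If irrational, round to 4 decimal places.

With the vertex order [1, 2, 3, 4], the degrees are [2, 2, 2, 2], giving D = diag(2, 2, 2, 2) and L = D - A. The smallest Laplacian eigenvalue is always 0. The next one, lambda_2 = 2, measures how hard the graph is to disconnect: larger values mean better connectivity. By the matrix-tree theorem the graph has (1/4) * product of the nonzero eigenvalues = 4 spanning trees.

2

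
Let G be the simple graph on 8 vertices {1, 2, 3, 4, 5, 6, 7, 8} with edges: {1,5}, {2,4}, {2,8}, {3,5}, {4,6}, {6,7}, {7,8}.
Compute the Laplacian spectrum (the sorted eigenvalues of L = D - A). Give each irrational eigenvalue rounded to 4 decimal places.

[0, 0, 1, 1.3820, 1.3820, 3, 3.6180, 3.6180]

Each diagonal entry of L is the vertex degree and each off-diagonal entry is -1 where an edge is present, 0 otherwise; in the order [1, 2, 3, 4, 5, 6, 7, 8] the diagonal is [1, 2, 1, 2, 2, 2, 2, 2]. L is symmetric positive semidefinite, so every eigenvalue is real and nonnegative. The 2 zero eigenvalues correspond to the 2 connected components. The largest eigenvalue, 3.6180, is at most the vertex count 8.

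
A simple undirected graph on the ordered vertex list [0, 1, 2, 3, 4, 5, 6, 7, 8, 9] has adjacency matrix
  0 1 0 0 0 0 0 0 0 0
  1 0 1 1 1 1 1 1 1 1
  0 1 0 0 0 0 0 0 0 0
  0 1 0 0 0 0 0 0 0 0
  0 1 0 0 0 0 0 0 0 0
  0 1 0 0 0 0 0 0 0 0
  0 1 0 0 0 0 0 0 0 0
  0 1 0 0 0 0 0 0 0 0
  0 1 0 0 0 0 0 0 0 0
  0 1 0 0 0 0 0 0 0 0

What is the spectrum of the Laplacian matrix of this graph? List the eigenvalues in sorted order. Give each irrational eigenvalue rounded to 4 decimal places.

Each diagonal entry of L is the vertex degree and each off-diagonal entry is -1 where an edge is present, 0 otherwise; in the order [0, 1, 2, 3, 4, 5, 6, 7, 8, 9] the diagonal is [1, 9, 1, 1, 1, 1, 1, 1, 1, 1]. The multiplicity of 0 as a Laplacian eigenvalue equals the number of connected components. By the matrix-tree theorem the graph has (1/10) * product of the nonzero eigenvalues = 1 spanning tree.

[0, 1, 1, 1, 1, 1, 1, 1, 1, 10]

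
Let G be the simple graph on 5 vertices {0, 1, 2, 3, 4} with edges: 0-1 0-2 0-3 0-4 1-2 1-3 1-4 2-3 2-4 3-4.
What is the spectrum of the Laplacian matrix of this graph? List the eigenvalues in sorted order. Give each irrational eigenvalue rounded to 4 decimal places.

Each diagonal entry of L is the vertex degree and each off-diagonal entry is -1 where an edge is present, 0 otherwise; in the order [0, 1, 2, 3, 4] the diagonal is [4, 4, 4, 4, 4]. L is symmetric positive semidefinite, so every eigenvalue is real and nonnegative.

[0, 5, 5, 5, 5]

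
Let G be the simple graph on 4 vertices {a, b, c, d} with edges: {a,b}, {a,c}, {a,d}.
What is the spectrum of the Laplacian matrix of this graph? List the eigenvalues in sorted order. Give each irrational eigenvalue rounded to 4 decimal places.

Reading degrees in the order [a, b, c, d] gives [3, 1, 1, 1]; set D = diag(3, 1, 1, 1) and form L = D - A. L is symmetric positive semidefinite, so every eigenvalue is real and nonnegative. The single zero eigenvalue shows the graph is connected. By the matrix-tree theorem the graph has (1/4) * product of the nonzero eigenvalues = 1 spanning tree. The largest eigenvalue, 4, is at most the vertex count 4.

[0, 1, 1, 4]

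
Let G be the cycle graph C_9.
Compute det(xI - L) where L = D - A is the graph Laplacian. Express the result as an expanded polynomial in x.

x^9 - 18x^8 + 135x^7 - 546x^6 + 1287x^5 - 1782x^4 + 1386x^3 - 540x^2 + 81x

The graph has 9 vertices and degree multiset [2, 2, 2, 2, 2, 2, 2, 2, 2]; D is the diagonal matrix of degrees and L = D - A. L has integer entries, so p(x) = det(xI - L) has integer coefficients. Expanding the determinant yields x^9 - 18x^8 + 135x^7 - 546x^6 + 1287x^5 - 1782x^4 + 1386x^3 - 540x^2 + 81x. Since p(0) = det(-L) = 0, x divides p(x). The eigenvalues sum to 18, which equals trace(L) = 2|E|.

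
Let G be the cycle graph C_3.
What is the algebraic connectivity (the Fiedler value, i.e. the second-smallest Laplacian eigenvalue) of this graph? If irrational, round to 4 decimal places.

The graph has 3 vertices and degree multiset [2, 2, 2]; D is the diagonal matrix of degrees and L = D - A. Computing the eigenvalues of L and sorting gives [0, 3, 3]. The Fiedler value lambda_2 = 3 is strictly positive, so the graph is connected. The largest eigenvalue, 3, is at most the vertex count 3.

3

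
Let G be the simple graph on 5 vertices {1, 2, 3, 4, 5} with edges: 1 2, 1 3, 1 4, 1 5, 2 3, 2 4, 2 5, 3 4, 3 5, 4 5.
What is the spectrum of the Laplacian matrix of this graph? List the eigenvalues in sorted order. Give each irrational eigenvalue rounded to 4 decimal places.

Reading degrees in the order [1, 2, 3, 4, 5] gives [4, 4, 4, 4, 4]; set D = diag(4, 4, 4, 4, 4) and form L = D - A. L is symmetric positive semidefinite, so every eigenvalue is real and nonnegative. The largest eigenvalue, 5, is at most the vertex count 5.

[0, 5, 5, 5, 5]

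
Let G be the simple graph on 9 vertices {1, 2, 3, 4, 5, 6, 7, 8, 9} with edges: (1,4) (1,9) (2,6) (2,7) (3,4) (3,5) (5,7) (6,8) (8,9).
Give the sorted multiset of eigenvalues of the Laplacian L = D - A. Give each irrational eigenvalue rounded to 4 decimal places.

[0, 0.4679, 0.4679, 1.6527, 1.6527, 3, 3, 3.8794, 3.8794]

Reading degrees in the order [1, 2, 3, 4, 5, 6, 7, 8, 9] gives [2, 2, 2, 2, 2, 2, 2, 2, 2]; set D = diag(2, 2, 2, 2, 2, 2, 2, 2, 2) and form L = D - A. Diagonalising L (or applying a numerical eigensolver to the 9x9 matrix) gives the spectrum above. There is one zero in the spectrum, matching the 1 component.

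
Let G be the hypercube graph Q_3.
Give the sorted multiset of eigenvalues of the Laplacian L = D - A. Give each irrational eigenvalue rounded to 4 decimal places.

[0, 2, 2, 2, 4, 4, 4, 6]

The graph has 8 vertices and degree multiset [3, 3, 3, 3, 3, 3, 3, 3]; D is the diagonal matrix of degrees and L = D - A. The multiplicity of 0 as a Laplacian eigenvalue equals the number of connected components. The single zero eigenvalue shows the graph is connected.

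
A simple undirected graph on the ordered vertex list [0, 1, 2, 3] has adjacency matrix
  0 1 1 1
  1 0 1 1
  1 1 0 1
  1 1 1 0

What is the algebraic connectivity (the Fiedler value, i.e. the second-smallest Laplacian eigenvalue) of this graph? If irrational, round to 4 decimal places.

4

Reading degrees in the order [0, 1, 2, 3] gives [3, 3, 3, 3]; set D = diag(3, 3, 3, 3) and form L = D - A. The sorted Laplacian eigenvalues are [0, 4, 4, 4]; the algebraic connectivity is the second entry, 4. There is one zero in the spectrum, matching the 1 component.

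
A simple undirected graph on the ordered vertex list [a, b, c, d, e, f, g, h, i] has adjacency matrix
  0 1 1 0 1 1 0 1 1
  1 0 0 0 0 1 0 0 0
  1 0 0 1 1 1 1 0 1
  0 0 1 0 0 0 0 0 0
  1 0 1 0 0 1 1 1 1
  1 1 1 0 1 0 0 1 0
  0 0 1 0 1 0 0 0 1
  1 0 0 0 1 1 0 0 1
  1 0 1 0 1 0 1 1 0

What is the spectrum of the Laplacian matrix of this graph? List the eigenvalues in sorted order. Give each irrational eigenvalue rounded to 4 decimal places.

Each diagonal entry of L is the vertex degree and each off-diagonal entry is -1 where an edge is present, 0 otherwise; in the order [a, b, c, d, e, f, g, h, i] the diagonal is [6, 2, 6, 1, 6, 5, 3, 4, 5]. Since every row of L sums to 0, the all-ones vector is in the kernel and 0 is an eigenvalue. The single zero eigenvalue shows the graph is connected. The largest eigenvalue, 7.5204, is at most the vertex count 9. There is one zero in the spectrum, matching the 1 component.

[0, 0.9231, 1.7651, 3.0977, 5.1083, 5.4011, 7, 7.1842, 7.5204]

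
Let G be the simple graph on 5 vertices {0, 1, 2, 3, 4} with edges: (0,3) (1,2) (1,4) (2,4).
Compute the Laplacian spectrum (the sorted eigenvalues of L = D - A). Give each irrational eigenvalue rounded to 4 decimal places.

Reading degrees in the order [0, 1, 2, 3, 4] gives [1, 2, 2, 1, 2]; set D = diag(1, 2, 2, 1, 2) and form L = D - A. Since every row of L sums to 0, the all-ones vector is in the kernel and 0 is an eigenvalue. The 2 zero eigenvalues correspond to the 2 connected components. The largest eigenvalue, 3, is at most the vertex count 5.

[0, 0, 2, 3, 3]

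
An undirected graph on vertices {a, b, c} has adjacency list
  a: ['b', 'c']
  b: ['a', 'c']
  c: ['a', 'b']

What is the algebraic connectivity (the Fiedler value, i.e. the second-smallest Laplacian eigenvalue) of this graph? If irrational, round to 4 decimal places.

3

Reading degrees in the order [a, b, c] gives [2, 2, 2]; set D = diag(2, 2, 2) and form L = D - A. The smallest Laplacian eigenvalue is always 0. The next one, lambda_2 = 3, measures how hard the graph is to disconnect: larger values mean better connectivity. The largest eigenvalue, 3, is at most the vertex count 3.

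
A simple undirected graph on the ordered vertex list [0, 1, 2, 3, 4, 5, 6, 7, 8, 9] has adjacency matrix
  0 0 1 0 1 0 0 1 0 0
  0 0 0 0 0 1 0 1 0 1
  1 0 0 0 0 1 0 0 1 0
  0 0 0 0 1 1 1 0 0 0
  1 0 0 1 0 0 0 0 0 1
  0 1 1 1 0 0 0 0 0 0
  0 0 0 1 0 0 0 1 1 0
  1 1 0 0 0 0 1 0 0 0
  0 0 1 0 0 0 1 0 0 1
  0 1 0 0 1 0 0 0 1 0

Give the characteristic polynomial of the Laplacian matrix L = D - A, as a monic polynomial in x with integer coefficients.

Reading degrees in the order [0, 1, 2, 3, 4, 5, 6, 7, 8, 9] gives [3, 3, 3, 3, 3, 3, 3, 3, 3, 3]; set D = diag(3, 3, 3, 3, 3, 3, 3, 3, 3, 3) and form L = D - A. The eigenvalues of L are [0, 2, 2, 2, 2, 2, 5, 5, 5, 5]; the characteristic polynomial is the product of (x - lambda_i), which multiplies out to x^10 - 30x^9 + 390x^8 - 2880x^7 + 13305x^6 - 39882x^5 + 77640x^4 - 94800x^3 + 66000x^2 - 20000x. Since p(0) = det(-L) = 0, x divides p(x).

x^10 - 30x^9 + 390x^8 - 2880x^7 + 13305x^6 - 39882x^5 + 77640x^4 - 94800x^3 + 66000x^2 - 20000x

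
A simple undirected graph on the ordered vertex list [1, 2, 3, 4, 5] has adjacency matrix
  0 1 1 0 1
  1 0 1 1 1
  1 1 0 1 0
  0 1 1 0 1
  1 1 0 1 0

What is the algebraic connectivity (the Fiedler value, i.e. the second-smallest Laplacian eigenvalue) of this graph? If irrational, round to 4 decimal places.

3

Each diagonal entry of L is the vertex degree and each off-diagonal entry is -1 where an edge is present, 0 otherwise; in the order [1, 2, 3, 4, 5] the diagonal is [3, 4, 3, 3, 3]. Computing the eigenvalues of L and sorting gives [0, 3, 3, 5, 5]. The Fiedler value lambda_2 = 3 is strictly positive, so the graph is connected. There is one zero in the spectrum, matching the 1 component.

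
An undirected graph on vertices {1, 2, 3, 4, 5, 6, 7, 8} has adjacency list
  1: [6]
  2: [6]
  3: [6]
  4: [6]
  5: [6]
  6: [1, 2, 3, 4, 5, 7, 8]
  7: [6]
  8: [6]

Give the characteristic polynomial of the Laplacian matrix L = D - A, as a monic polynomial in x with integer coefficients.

x^8 - 14x^7 + 63x^6 - 140x^5 + 175x^4 - 126x^3 + 49x^2 - 8x

Reading degrees in the order [1, 2, 3, 4, 5, 6, 7, 8] gives [1, 1, 1, 1, 1, 7, 1, 1]; set D = diag(1, 1, 1, 1, 1, 7, 1, 1) and form L = D - A. L has integer entries, so p(x) = det(xI - L) has integer coefficients. Expanding the determinant yields x^8 - 14x^7 + 63x^6 - 140x^5 + 175x^4 - 126x^3 + 49x^2 - 8x. The coefficient of x^7 equals -trace(L) = -14, matching the sum of degrees. The largest eigenvalue, 8, is at most the vertex count 8. By the matrix-tree theorem the graph has (1/8) * product of the nonzero eigenvalues = 1 spanning tree.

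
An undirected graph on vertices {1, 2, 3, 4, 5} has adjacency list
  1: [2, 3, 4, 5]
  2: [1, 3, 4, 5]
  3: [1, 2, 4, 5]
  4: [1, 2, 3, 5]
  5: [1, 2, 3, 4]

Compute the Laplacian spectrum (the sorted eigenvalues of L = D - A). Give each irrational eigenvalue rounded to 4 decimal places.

With the vertex order [1, 2, 3, 4, 5], the degrees are [4, 4, 4, 4, 4], giving D = diag(4, 4, 4, 4, 4) and L = D - A. Since every row of L sums to 0, the all-ones vector is in the kernel and 0 is an eigenvalue. The largest eigenvalue, 5, is at most the vertex count 5.

[0, 5, 5, 5, 5]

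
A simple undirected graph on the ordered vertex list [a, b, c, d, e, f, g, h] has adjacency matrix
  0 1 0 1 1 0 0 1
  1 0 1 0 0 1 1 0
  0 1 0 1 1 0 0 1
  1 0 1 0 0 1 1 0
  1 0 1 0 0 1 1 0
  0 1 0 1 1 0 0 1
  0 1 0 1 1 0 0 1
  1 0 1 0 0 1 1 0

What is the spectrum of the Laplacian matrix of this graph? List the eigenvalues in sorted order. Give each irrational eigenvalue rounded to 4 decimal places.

Each diagonal entry of L is the vertex degree and each off-diagonal entry is -1 where an edge is present, 0 otherwise; in the order [a, b, c, d, e, f, g, h] the diagonal is [4, 4, 4, 4, 4, 4, 4, 4]. L is symmetric positive semidefinite, so every eigenvalue is real and nonnegative. The largest eigenvalue, 8, is at most the vertex count 8. By the matrix-tree theorem the graph has (1/8) * product of the nonzero eigenvalues = 4096 spanning trees.

[0, 4, 4, 4, 4, 4, 4, 8]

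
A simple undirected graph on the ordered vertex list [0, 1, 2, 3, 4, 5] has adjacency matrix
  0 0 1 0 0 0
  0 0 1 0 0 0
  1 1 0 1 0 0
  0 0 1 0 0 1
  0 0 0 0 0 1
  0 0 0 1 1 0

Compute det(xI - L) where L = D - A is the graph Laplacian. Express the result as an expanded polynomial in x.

Reading degrees in the order [0, 1, 2, 3, 4, 5] gives [1, 1, 3, 2, 1, 2]; set D = diag(1, 1, 3, 2, 1, 2) and form L = D - A. Computing det(xI - L) by cofactor expansion (or equivalently via sum-over-permutations) gives x^6 - 10x^5 + 35x^4 - 52x^3 + 32x^2 - 6x. The constant term is 0 because L is singular (the all-ones vector lies in its kernel). By the matrix-tree theorem the graph has (1/6) * product of the nonzero eigenvalues = 1 spanning tree.

x^6 - 10x^5 + 35x^4 - 52x^3 + 32x^2 - 6x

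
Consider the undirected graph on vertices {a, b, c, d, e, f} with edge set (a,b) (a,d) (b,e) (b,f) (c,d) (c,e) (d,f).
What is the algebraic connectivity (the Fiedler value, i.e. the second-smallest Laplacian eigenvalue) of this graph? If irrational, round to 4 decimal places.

1.2679

With the vertex order [a, b, c, d, e, f], the degrees are [2, 3, 2, 3, 2, 2], giving D = diag(2, 3, 2, 3, 2, 2) and L = D - A. Computing the eigenvalues of L and sorting gives [0, 1.2679, 2, 2, 4, 4.7321]. The Fiedler value lambda_2 = 1.2679 is strictly positive, so the graph is connected. The eigenvalues sum to 14, which equals trace(L) = 2|E|. By the matrix-tree theorem the graph has (1/6) * product of the nonzero eigenvalues = 16 spanning trees.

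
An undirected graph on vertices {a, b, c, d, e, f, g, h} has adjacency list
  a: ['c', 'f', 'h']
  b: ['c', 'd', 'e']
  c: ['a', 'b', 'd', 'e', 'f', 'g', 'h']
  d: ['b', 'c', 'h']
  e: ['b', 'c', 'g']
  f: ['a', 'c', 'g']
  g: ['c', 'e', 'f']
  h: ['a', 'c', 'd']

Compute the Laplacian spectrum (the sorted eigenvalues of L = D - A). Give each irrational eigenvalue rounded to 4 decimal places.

Reading degrees in the order [a, b, c, d, e, f, g, h] gives [3, 3, 7, 3, 3, 3, 3, 3]; set D = diag(3, 3, 7, 3, 3, 3, 3, 3) and form L = D - A. The multiplicity of 0 as a Laplacian eigenvalue equals the number of connected components. The single zero eigenvalue shows the graph is connected. The eigenvalues sum to 28, which equals trace(L) = 2|E|. By the matrix-tree theorem the graph has (1/8) * product of the nonzero eigenvalues = 841 spanning trees.

[0, 1.7530, 1.7530, 3.4450, 3.4450, 4.8019, 4.8019, 8]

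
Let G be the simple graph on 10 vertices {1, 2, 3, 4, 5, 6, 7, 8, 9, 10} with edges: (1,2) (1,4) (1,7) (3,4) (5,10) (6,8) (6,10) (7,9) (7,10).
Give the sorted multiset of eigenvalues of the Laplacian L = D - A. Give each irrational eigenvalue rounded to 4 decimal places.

Reading degrees in the order [1, 2, 3, 4, 5, 6, 7, 8, 9, 10] gives [3, 1, 1, 2, 1, 2, 3, 1, 1, 3]; set D = diag(3, 1, 1, 2, 1, 2, 3, 1, 1, 3) and form L = D - A. L is symmetric positive semidefinite, so every eigenvalue is real and nonnegative. The single zero eigenvalue shows the graph is connected. The eigenvalues sum to 18, which equals trace(L) = 2|E|. The largest eigenvalue, 4.8760, is at most the vertex count 10.

[0, 0.1729, 0.4755, 0.6617, 0.7420, 2, 2.2091, 2.9065, 3.9563, 4.8760]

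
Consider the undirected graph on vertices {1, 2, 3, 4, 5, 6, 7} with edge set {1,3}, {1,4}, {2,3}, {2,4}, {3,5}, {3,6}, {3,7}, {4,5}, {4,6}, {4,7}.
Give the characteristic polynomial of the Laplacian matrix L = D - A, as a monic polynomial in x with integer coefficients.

Each diagonal entry of L is the vertex degree and each off-diagonal entry is -1 where an edge is present, 0 otherwise; in the order [1, 2, 3, 4, 5, 6, 7] the diagonal is [2, 2, 5, 5, 2, 2, 2]. The eigenvalues of L are [0, 2, 2, 2, 2, 5, 7]; the characteristic polynomial is the product of (x - lambda_i), which multiplies out to x^7 - 20x^6 + 155x^5 - 600x^4 + 1240x^3 - 1312x^2 + 560x. Since p(0) = det(-L) = 0, x divides p(x). There is one zero in the spectrum, matching the 1 component.

x^7 - 20x^6 + 155x^5 - 600x^4 + 1240x^3 - 1312x^2 + 560x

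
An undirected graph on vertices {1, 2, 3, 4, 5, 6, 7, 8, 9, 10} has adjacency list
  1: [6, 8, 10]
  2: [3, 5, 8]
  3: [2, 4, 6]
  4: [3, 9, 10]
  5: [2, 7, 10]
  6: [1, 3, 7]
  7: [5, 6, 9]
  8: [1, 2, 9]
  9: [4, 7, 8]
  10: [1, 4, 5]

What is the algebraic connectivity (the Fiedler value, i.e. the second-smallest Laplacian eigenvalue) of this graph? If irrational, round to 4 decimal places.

With the vertex order [1, 2, 3, 4, 5, 6, 7, 8, 9, 10], the degrees are [3, 3, 3, 3, 3, 3, 3, 3, 3, 3], giving D = diag(3, 3, 3, 3, 3, 3, 3, 3, 3, 3) and L = D - A. The sorted Laplacian eigenvalues are [0, 2, 2, 2, 2, 2, 5, 5, 5, 5]; the algebraic connectivity is the second entry, 2. By the matrix-tree theorem the graph has (1/10) * product of the nonzero eigenvalues = 2000 spanning trees.

2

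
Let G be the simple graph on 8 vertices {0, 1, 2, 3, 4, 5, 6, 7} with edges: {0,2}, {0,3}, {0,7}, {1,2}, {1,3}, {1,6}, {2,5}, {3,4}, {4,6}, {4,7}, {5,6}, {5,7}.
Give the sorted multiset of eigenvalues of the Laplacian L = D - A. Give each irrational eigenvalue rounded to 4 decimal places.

Reading degrees in the order [0, 1, 2, 3, 4, 5, 6, 7] gives [3, 3, 3, 3, 3, 3, 3, 3]; set D = diag(3, 3, 3, 3, 3, 3, 3, 3) and form L = D - A. Since every row of L sums to 0, the all-ones vector is in the kernel and 0 is an eigenvalue. The largest eigenvalue, 6, is at most the vertex count 8.

[0, 2, 2, 2, 4, 4, 4, 6]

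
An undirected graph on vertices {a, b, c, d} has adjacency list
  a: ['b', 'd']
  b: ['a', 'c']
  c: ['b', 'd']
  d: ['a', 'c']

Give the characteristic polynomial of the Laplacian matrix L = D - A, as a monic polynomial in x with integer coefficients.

x^4 - 8x^3 + 20x^2 - 16x

Reading degrees in the order [a, b, c, d] gives [2, 2, 2, 2]; set D = diag(2, 2, 2, 2) and form L = D - A. The eigenvalues of L are [0, 2, 2, 4]; the characteristic polynomial is the product of (x - lambda_i), which multiplies out to x^4 - 8x^3 + 20x^2 - 16x. The coefficient of x^3 equals -trace(L) = -8, matching the sum of degrees. By the matrix-tree theorem the graph has (1/4) * product of the nonzero eigenvalues = 4 spanning trees.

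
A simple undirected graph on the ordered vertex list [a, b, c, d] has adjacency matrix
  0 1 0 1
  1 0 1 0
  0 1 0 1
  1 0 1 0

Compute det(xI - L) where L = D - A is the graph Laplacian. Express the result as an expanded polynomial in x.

x^4 - 8x^3 + 20x^2 - 16x

With the vertex order [a, b, c, d], the degrees are [2, 2, 2, 2], giving D = diag(2, 2, 2, 2) and L = D - A. Computing det(xI - L) by cofactor expansion (or equivalently via sum-over-permutations) gives x^4 - 8x^3 + 20x^2 - 16x. The coefficient of x^3 equals -trace(L) = -8, matching the sum of degrees. The largest eigenvalue, 4, is at most the vertex count 4. The eigenvalues sum to 8, which equals trace(L) = 2|E|.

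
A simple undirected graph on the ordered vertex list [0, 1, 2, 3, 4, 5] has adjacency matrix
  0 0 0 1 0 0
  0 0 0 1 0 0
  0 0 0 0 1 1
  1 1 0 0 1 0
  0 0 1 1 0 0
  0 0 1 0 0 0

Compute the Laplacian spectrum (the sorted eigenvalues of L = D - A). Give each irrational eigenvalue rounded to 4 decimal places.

Reading degrees in the order [0, 1, 2, 3, 4, 5] gives [1, 1, 2, 3, 2, 1]; set D = diag(1, 1, 2, 3, 2, 1) and form L = D - A. Diagonalising L (or applying a numerical eigensolver to the 6x6 matrix) gives the spectrum above. The single zero eigenvalue shows the graph is connected. The largest eigenvalue, 4.2143, is at most the vertex count 6.

[0, 0.3249, 1, 1.4608, 3, 4.2143]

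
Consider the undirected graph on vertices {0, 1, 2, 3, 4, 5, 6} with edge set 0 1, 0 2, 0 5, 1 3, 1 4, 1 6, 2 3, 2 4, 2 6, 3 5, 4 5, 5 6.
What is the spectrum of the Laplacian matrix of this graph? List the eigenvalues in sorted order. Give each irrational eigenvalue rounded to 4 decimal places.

With the vertex order [0, 1, 2, 3, 4, 5, 6], the degrees are [3, 4, 4, 3, 3, 4, 3], giving D = diag(3, 4, 4, 3, 3, 4, 3) and L = D - A. L is symmetric positive semidefinite, so every eigenvalue is real and nonnegative. The single zero eigenvalue shows the graph is connected. By the matrix-tree theorem the graph has (1/7) * product of the nonzero eigenvalues = 432 spanning trees. The eigenvalues sum to 24, which equals trace(L) = 2|E|.

[0, 3, 3, 3, 4, 4, 7]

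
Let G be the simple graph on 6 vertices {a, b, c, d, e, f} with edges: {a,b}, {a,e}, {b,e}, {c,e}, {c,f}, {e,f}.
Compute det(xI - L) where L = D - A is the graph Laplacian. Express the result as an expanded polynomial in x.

x^6 - 12x^5 + 50x^4 - 84x^3 + 45x^2

Each diagonal entry of L is the vertex degree and each off-diagonal entry is -1 where an edge is present, 0 otherwise; in the order [a, b, c, d, e, f] the diagonal is [2, 2, 2, 0, 4, 2]. The eigenvalues of L are [0, 0, 1, 3, 3, 5]; the characteristic polynomial is the product of (x - lambda_i), which multiplies out to x^6 - 12x^5 + 50x^4 - 84x^3 + 45x^2. Since p(0) = det(-L) = 0, x divides p(x). The largest eigenvalue, 5, is at most the vertex count 6.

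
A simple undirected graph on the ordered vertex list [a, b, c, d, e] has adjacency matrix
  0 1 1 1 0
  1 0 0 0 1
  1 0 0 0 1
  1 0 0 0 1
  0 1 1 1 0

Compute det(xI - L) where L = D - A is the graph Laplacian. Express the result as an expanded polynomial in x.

x^5 - 12x^4 + 51x^3 - 92x^2 + 60x

Reading degrees in the order [a, b, c, d, e] gives [3, 2, 2, 2, 3]; set D = diag(3, 2, 2, 2, 3) and form L = D - A. The eigenvalues of L are [0, 2, 2, 3, 5]; the characteristic polynomial is the product of (x - lambda_i), which multiplies out to x^5 - 12x^4 + 51x^3 - 92x^2 + 60x. The coefficient of x^4 equals -trace(L) = -12, matching the sum of degrees. By the matrix-tree theorem the graph has (1/5) * product of the nonzero eigenvalues = 12 spanning trees.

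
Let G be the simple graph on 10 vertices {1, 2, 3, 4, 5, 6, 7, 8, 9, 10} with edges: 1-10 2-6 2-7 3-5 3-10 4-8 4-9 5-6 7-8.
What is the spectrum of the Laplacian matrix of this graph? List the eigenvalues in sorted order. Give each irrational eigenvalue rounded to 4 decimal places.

[0, 0.0979, 0.3820, 0.8244, 1.3820, 2, 2.6180, 3.1756, 3.6180, 3.9021]

Each diagonal entry of L is the vertex degree and each off-diagonal entry is -1 where an edge is present, 0 otherwise; in the order [1, 2, 3, 4, 5, 6, 7, 8, 9, 10] the diagonal is [1, 2, 2, 2, 2, 2, 2, 2, 1, 2]. Since every row of L sums to 0, the all-ones vector is in the kernel and 0 is an eigenvalue. The single zero eigenvalue shows the graph is connected. By the matrix-tree theorem the graph has (1/10) * product of the nonzero eigenvalues = 1 spanning tree.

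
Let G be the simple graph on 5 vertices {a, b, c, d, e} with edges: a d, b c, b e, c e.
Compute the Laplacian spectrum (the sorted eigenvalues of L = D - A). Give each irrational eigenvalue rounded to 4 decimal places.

With the vertex order [a, b, c, d, e], the degrees are [1, 2, 2, 1, 2], giving D = diag(1, 2, 2, 1, 2) and L = D - A. The multiplicity of 0 as a Laplacian eigenvalue equals the number of connected components. The 2 zero eigenvalues correspond to the 2 connected components. The eigenvalues sum to 8, which equals trace(L) = 2|E|.

[0, 0, 2, 3, 3]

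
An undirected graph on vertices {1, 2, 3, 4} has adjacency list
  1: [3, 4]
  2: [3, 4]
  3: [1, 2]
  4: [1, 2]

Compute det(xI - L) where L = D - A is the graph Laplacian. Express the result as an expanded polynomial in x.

x^4 - 8x^3 + 20x^2 - 16x

Each diagonal entry of L is the vertex degree and each off-diagonal entry is -1 where an edge is present, 0 otherwise; in the order [1, 2, 3, 4] the diagonal is [2, 2, 2, 2]. Computing det(xI - L) by cofactor expansion (or equivalently via sum-over-permutations) gives x^4 - 8x^3 + 20x^2 - 16x. Since p(0) = det(-L) = 0, x divides p(x).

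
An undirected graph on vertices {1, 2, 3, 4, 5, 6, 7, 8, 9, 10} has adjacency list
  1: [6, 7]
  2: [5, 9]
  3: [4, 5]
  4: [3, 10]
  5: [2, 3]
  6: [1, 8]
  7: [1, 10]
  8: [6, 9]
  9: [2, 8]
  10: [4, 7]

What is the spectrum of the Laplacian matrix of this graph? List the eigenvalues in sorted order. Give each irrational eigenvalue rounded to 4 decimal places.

Reading degrees in the order [1, 2, 3, 4, 5, 6, 7, 8, 9, 10] gives [2, 2, 2, 2, 2, 2, 2, 2, 2, 2]; set D = diag(2, 2, 2, 2, 2, 2, 2, 2, 2, 2) and form L = D - A. The multiplicity of 0 as a Laplacian eigenvalue equals the number of connected components. The single zero eigenvalue shows the graph is connected. The eigenvalues sum to 20, which equals trace(L) = 2|E|. The largest eigenvalue, 4, is at most the vertex count 10.

[0, 0.3820, 0.3820, 1.3820, 1.3820, 2.6180, 2.6180, 3.6180, 3.6180, 4]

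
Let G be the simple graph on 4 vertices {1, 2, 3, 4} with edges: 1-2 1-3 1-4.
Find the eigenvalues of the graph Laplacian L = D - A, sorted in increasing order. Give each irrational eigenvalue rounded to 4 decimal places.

Each diagonal entry of L is the vertex degree and each off-diagonal entry is -1 where an edge is present, 0 otherwise; in the order [1, 2, 3, 4] the diagonal is [3, 1, 1, 1]. Diagonalising L (or applying a numerical eigensolver to the 4x4 matrix) gives the spectrum above. The single zero eigenvalue shows the graph is connected. By the matrix-tree theorem the graph has (1/4) * product of the nonzero eigenvalues = 1 spanning tree.

[0, 1, 1, 4]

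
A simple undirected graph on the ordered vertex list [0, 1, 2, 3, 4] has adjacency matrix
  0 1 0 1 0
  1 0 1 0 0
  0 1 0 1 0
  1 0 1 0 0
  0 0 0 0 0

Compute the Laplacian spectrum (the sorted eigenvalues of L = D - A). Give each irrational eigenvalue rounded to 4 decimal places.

With the vertex order [0, 1, 2, 3, 4], the degrees are [2, 2, 2, 2, 0], giving D = diag(2, 2, 2, 2, 0) and L = D - A. Diagonalising L (or applying a numerical eigensolver to the 5x5 matrix) gives the spectrum above. The 2 zero eigenvalues correspond to the 2 connected components. The eigenvalues sum to 8, which equals trace(L) = 2|E|.

[0, 0, 2, 2, 4]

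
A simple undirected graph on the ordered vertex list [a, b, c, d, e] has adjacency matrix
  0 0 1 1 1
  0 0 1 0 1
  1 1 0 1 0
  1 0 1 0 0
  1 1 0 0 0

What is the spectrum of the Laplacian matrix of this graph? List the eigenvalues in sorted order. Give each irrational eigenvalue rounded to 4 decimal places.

Reading degrees in the order [a, b, c, d, e] gives [3, 2, 3, 2, 2]; set D = diag(3, 2, 3, 2, 2) and form L = D - A. The multiplicity of 0 as a Laplacian eigenvalue equals the number of connected components. The single zero eigenvalue shows the graph is connected.

[0, 1.3820, 2.3820, 3.6180, 4.6180]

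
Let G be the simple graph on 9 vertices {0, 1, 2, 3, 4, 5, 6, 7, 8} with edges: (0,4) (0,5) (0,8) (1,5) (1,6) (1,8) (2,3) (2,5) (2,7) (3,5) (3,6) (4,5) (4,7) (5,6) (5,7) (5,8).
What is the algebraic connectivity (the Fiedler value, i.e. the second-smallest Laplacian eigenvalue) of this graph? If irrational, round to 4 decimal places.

1.5858

Each diagonal entry of L is the vertex degree and each off-diagonal entry is -1 where an edge is present, 0 otherwise; in the order [0, 1, 2, 3, 4, 5, 6, 7, 8] the diagonal is [3, 3, 3, 3, 3, 8, 3, 3, 3]. The smallest Laplacian eigenvalue is always 0. The next one, lambda_2 = 1.5858, measures how hard the graph is to disconnect: larger values mean better connectivity. By the matrix-tree theorem the graph has (1/9) * product of the nonzero eigenvalues = 2205 spanning trees.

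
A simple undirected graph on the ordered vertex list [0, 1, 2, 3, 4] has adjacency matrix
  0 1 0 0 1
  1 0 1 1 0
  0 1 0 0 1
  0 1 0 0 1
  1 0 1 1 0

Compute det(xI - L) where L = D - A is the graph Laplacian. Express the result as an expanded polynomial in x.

x^5 - 12x^4 + 51x^3 - 92x^2 + 60x

Each diagonal entry of L is the vertex degree and each off-diagonal entry is -1 where an edge is present, 0 otherwise; in the order [0, 1, 2, 3, 4] the diagonal is [2, 3, 2, 2, 3]. Computing det(xI - L) by cofactor expansion (or equivalently via sum-over-permutations) gives x^5 - 12x^4 + 51x^3 - 92x^2 + 60x. Since p(0) = det(-L) = 0, x divides p(x).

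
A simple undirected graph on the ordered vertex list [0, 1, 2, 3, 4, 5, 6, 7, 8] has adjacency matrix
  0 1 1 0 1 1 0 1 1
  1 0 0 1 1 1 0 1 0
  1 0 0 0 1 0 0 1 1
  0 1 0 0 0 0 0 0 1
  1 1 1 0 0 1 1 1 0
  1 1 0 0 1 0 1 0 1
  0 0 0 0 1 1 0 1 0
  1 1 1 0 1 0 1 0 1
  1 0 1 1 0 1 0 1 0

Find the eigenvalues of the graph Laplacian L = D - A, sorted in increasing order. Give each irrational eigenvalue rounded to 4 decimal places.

With the vertex order [0, 1, 2, 3, 4, 5, 6, 7, 8], the degrees are [6, 5, 4, 2, 6, 5, 3, 6, 5], giving D = diag(6, 5, 4, 2, 6, 5, 3, 6, 5) and L = D - A. Diagonalising L (or applying a numerical eigensolver to the 9x9 matrix) gives the spectrum above. The single zero eigenvalue shows the graph is connected. The eigenvalues sum to 42, which equals trace(L) = 2|E|.

[0, 1.7630, 2.9449, 4.1691, 4.9577, 5.9521, 7.0278, 7.3252, 7.8602]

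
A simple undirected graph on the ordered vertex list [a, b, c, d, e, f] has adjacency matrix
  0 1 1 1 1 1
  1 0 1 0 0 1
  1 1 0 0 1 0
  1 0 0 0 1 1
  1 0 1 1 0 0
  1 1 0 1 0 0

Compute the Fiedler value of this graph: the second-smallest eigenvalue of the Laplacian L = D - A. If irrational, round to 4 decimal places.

2.3820

With the vertex order [a, b, c, d, e, f], the degrees are [5, 3, 3, 3, 3, 3], giving D = diag(5, 3, 3, 3, 3, 3) and L = D - A. Computing the eigenvalues of L and sorting gives [0, 2.3820, 2.3820, 4.6180, 4.6180, 6]. The Fiedler value lambda_2 = 2.3820 is strictly positive, so the graph is connected. By the matrix-tree theorem the graph has (1/6) * product of the nonzero eigenvalues = 121 spanning trees.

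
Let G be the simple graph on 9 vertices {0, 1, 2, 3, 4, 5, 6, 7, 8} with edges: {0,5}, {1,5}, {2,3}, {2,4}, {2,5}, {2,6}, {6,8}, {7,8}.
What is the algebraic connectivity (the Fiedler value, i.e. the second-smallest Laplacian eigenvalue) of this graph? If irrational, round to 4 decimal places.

Reading degrees in the order [0, 1, 2, 3, 4, 5, 6, 7, 8] gives [1, 1, 4, 1, 1, 3, 2, 1, 2]; set D = diag(1, 1, 4, 1, 1, 3, 2, 1, 2) and form L = D - A. The smallest Laplacian eigenvalue is always 0. The next one, lambda_2 = 0.2232, measures how hard the graph is to disconnect: larger values mean better connectivity. The largest eigenvalue, 5.3298, is at most the vertex count 9. The eigenvalues sum to 16, which equals trace(L) = 2|E|.

0.2232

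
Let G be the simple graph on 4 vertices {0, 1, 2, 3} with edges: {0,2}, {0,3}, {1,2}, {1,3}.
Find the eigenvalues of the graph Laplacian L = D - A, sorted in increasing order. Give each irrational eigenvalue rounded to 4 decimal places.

With the vertex order [0, 1, 2, 3], the degrees are [2, 2, 2, 2], giving D = diag(2, 2, 2, 2) and L = D - A. Since every row of L sums to 0, the all-ones vector is in the kernel and 0 is an eigenvalue. The largest eigenvalue, 4, is at most the vertex count 4. By the matrix-tree theorem the graph has (1/4) * product of the nonzero eigenvalues = 4 spanning trees.

[0, 2, 2, 4]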